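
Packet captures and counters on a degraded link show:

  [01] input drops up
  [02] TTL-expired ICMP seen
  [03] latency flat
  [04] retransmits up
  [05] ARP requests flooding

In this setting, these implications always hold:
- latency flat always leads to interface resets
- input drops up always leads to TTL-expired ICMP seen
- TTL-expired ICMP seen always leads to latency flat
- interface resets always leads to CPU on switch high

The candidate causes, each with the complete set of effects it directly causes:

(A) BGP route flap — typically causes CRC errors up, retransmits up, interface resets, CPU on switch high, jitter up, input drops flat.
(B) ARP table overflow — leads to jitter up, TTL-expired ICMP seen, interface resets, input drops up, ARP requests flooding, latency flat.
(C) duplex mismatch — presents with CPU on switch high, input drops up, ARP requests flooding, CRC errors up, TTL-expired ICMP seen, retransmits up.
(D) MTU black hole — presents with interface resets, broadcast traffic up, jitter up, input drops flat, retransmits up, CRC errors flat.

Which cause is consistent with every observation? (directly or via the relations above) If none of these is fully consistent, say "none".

C

Per-candidate check:
(A) BGP route flap — fails on input drops up, TTL-expired ICMP seen, latency flat, ARP requests flooding (predicts input drops flat, not input drops up)
(B) ARP table overflow — input drops up match; TTL-expired ICMP seen match; latency flat match; retransmits up miss; ARP requests flooding match
(C) duplex mismatch — input drops up match; TTL-expired ICMP seen match; latency flat match (by TTL-expired ICMP seen → latency flat); retransmits up match; ARP requests flooding match
(D) MTU black hole — fails on input drops up, TTL-expired ICMP seen, latency flat, ARP requests flooding (predicts input drops flat, not input drops up)
Only (C) is consistent with every observation.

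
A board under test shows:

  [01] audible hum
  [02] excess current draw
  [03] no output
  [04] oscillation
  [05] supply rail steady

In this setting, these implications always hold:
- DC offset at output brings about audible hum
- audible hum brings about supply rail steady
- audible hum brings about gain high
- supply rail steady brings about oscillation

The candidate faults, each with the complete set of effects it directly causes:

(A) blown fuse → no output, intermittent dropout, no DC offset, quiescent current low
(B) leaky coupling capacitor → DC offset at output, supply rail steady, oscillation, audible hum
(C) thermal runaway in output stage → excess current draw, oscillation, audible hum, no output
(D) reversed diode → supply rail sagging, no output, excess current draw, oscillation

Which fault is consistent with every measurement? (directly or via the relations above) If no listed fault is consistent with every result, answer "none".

C

Per-candidate check:
(A) blown fuse — audible hum -; excess current draw -; no output +; oscillation -; supply rail steady -
(B) leaky coupling capacitor — does not account for excess current draw, no output
(C) thermal runaway in output stage — audible hum +; excess current draw +; no output +; oscillation +; supply rail steady + (through audible hum → supply rail steady)
(D) reversed diode — audible hum -; excess current draw +; no output +; oscillation +; supply rail steady -
(C) is the only candidate with no mismatches.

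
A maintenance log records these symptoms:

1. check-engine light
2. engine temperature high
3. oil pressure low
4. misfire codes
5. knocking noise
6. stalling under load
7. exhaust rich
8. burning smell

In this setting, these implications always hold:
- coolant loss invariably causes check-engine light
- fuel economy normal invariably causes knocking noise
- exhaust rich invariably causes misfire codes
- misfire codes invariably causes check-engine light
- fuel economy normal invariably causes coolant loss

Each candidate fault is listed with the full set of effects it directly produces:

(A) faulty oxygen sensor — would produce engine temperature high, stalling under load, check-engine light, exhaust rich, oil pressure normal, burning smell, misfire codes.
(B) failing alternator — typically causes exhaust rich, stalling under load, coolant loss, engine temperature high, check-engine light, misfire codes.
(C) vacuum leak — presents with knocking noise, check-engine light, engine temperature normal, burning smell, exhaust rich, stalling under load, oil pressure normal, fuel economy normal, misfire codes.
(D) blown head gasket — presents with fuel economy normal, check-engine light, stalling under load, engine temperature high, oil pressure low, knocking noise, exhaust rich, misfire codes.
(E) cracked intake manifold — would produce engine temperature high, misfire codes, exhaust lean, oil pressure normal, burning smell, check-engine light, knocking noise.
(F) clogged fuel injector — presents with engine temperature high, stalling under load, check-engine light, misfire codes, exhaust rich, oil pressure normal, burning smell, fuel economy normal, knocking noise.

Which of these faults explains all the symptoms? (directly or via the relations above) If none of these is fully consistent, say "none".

Per-candidate check:
(A) faulty oxygen sensor — fails on oil pressure low, knocking noise (predicts oil pressure normal, not oil pressure low)
(B) failing alternator — check-engine light +; engine temperature high +; oil pressure low -; misfire codes +; knocking noise -; stalling under load +; exhaust rich +; burning smell -
(C) vacuum leak — fails on engine temperature high, oil pressure low (predicts engine temperature normal, not engine temperature high; predicts oil pressure normal, not oil pressure low)
(D) blown head gasket — check-engine light +; engine temperature high +; oil pressure low +; misfire codes +; knocking noise +; stalling under load +; exhaust rich +; burning smell -
(E) cracked intake manifold — check-engine light +; engine temperature high +; oil pressure low -; misfire codes +; knocking noise +; stalling under load -; exhaust rich -; burning smell +
(F) clogged fuel injector — check-engine light +; engine temperature high +; oil pressure low -; misfire codes +; knocking noise +; stalling under load +; exhaust rich +; burning smell +
Every candidate fails on at least one observation.

none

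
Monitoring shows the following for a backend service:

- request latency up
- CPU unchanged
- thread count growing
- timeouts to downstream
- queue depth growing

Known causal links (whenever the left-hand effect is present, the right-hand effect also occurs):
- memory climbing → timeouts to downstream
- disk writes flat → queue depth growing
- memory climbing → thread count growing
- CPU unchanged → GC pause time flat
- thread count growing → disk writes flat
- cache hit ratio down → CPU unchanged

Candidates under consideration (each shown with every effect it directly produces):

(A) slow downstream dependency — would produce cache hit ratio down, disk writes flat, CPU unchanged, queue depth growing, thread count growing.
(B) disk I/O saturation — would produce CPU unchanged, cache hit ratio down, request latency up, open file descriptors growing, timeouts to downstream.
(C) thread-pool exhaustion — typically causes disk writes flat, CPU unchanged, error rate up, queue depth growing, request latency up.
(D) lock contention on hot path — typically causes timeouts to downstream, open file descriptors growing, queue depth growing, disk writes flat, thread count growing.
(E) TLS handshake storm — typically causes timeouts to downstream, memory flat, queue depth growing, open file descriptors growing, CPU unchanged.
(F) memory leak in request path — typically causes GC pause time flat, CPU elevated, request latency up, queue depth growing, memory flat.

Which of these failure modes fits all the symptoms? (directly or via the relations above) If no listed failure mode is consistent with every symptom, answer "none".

For each candidate, compare predicted effects to what was observed:
(A) slow downstream dependency — request latency up miss; CPU unchanged match; thread count growing match; timeouts to downstream miss; queue depth growing match
(B) disk I/O saturation — request latency up match; CPU unchanged match; thread count growing miss; timeouts to downstream match; queue depth growing miss
(C) thread-pool exhaustion — request latency up match; CPU unchanged match; thread count growing miss; timeouts to downstream miss; queue depth growing match
(D) lock contention on hot path — does not account for request latency up, CPU unchanged
(E) TLS handshake storm — does not account for request latency up, thread count growing
(F) memory leak in request path — fails on CPU unchanged, thread count growing, timeouts to downstream (predicts CPU elevated, not CPU unchanged)
None of the listed candidates fits everything.

none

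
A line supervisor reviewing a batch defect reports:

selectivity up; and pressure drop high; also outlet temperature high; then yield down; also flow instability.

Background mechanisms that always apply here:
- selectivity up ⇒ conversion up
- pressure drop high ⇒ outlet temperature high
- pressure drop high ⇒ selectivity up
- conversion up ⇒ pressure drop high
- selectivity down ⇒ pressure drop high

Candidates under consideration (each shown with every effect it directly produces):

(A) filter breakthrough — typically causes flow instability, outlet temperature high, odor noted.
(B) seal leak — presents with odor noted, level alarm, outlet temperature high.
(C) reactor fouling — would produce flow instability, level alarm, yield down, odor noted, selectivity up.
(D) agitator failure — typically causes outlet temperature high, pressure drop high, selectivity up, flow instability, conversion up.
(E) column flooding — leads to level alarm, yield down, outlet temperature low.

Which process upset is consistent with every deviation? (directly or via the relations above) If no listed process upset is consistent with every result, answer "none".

Per-candidate check:
(A) filter breakthrough — does not account for selectivity up, pressure drop high, yield down
(B) seal leak — does not account for selectivity up, pressure drop high, yield down, flow instability
(C) reactor fouling — selectivity up ✓; pressure drop high ✓ (through selectivity up → conversion up → pressure drop high); outlet temperature high ✓ (through selectivity up → conversion up → pressure drop high → outlet temperature high); yield down ✓; flow instability ✓
(D) agitator failure — does not account for yield down
(E) column flooding — selectivity up ✗; pressure drop high ✗; outlet temperature high ✗; yield down ✓; flow instability ✗
(C) is the only candidate with no mismatches.

C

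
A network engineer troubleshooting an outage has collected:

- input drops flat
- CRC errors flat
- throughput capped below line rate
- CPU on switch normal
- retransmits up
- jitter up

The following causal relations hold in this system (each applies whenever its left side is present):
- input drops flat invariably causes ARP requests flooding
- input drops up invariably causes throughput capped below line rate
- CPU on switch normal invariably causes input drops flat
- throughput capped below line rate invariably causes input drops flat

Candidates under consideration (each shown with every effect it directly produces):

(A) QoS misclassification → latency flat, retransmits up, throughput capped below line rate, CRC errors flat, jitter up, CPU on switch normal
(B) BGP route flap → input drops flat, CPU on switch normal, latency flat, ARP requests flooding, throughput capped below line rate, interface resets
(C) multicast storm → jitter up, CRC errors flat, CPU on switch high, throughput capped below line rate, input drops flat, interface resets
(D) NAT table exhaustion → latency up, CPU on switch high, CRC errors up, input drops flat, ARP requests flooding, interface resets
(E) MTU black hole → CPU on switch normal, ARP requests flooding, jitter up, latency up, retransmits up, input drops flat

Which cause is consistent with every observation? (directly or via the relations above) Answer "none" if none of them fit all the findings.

A

For each candidate, compare predicted effects to what was observed:
(A) QoS misclassification — accounts for every observation (input drops flat via CPU on switch normal → input drops flat)
(B) BGP route flap — input drops flat +; CRC errors flat -; throughput capped below line rate +; CPU on switch normal +; retransmits up -; jitter up -
(C) multicast storm — input drops flat +; CRC errors flat +; throughput capped below line rate +; CPU on switch normal -; retransmits up -; jitter up +
(D) NAT table exhaustion — input drops flat +; CRC errors flat -; throughput capped below line rate -; CPU on switch normal -; retransmits up -; jitter up -
(E) MTU black hole — does not account for CRC errors flat, throughput capped below line rate
(A) is the only candidate with no mismatches.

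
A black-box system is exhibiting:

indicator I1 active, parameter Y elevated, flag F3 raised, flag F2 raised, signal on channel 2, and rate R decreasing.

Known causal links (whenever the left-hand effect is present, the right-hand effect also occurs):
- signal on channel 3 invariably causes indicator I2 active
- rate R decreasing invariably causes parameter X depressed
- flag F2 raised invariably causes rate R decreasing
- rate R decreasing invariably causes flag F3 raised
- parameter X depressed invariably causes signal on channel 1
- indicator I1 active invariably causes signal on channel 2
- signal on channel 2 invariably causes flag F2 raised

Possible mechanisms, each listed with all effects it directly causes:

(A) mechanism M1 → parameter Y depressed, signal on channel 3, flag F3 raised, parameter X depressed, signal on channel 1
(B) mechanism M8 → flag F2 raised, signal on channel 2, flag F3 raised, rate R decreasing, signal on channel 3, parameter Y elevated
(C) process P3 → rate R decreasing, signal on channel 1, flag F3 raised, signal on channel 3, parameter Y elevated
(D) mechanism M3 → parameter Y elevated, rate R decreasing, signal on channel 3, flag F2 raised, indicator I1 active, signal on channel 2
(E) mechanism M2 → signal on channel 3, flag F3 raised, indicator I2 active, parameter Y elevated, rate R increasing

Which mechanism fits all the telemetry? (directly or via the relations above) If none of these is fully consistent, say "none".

Testing each hypothesis:
(A) mechanism M1 — fails on indicator I1 active, parameter Y elevated, flag F2 raised, signal on channel 2, rate R decreasing (predicts parameter Y depressed, not parameter Y elevated)
(B) mechanism M8 — indicator I1 active miss; parameter Y elevated match; flag F3 raised match; flag F2 raised match; signal on channel 2 match; rate R decreasing match
(C) process P3 — does not account for indicator I1 active, flag F2 raised, signal on channel 2
(D) mechanism M3 — indicator I1 active match; parameter Y elevated match; flag F3 raised match (through rate R decreasing → flag F3 raised); flag F2 raised match; signal on channel 2 match; rate R decreasing match
(E) mechanism M2 — fails on indicator I1 active, flag F2 raised, signal on channel 2, rate R decreasing (predicts rate R increasing, not rate R decreasing)
(D) alone accounts for all the evidence.

D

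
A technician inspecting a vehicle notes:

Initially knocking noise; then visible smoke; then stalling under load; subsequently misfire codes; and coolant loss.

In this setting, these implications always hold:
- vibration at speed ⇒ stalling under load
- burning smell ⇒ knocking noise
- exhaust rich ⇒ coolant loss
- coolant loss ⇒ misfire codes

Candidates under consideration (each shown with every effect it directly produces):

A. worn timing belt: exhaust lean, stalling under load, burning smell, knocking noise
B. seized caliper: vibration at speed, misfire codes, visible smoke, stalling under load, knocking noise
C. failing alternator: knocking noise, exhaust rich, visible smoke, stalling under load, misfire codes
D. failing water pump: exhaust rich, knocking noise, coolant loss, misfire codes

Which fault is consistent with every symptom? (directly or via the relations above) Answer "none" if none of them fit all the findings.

For each candidate, compare predicted effects to what was observed:
(A) worn timing belt — knocking noise match; visible smoke miss; stalling under load match; misfire codes miss; coolant loss miss
(B) seized caliper — knocking noise match; visible smoke match; stalling under load match; misfire codes match; coolant loss miss
(C) failing alternator — knocking noise match; visible smoke match; stalling under load match; misfire codes match; coolant loss match (by exhaust rich → coolant loss)
(D) failing water pump — knocking noise match; visible smoke miss; stalling under load miss; misfire codes match; coolant loss match
(C) alone accounts for all the evidence.

C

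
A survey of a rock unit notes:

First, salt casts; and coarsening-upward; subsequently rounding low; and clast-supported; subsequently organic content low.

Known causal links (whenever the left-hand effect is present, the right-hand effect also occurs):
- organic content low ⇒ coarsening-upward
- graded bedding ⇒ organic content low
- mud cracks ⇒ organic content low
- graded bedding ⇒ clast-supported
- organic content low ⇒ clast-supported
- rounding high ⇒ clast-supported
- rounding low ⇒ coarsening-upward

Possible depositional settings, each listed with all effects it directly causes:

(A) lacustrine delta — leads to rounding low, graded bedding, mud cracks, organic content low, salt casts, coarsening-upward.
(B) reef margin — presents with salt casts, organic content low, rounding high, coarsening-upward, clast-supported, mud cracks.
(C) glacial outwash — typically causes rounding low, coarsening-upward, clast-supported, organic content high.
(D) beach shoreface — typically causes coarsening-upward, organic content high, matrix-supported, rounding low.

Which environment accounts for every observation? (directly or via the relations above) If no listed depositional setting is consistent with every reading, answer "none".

Per-candidate check:
(A) lacustrine delta — accounts for every observation (clast-supported via organic content low → clast-supported)
(B) reef margin — salt casts +; coarsening-upward +; rounding low -; clast-supported +; organic content low +
(C) glacial outwash — fails on salt casts, organic content low (predicts organic content high, not organic content low)
(D) beach shoreface — salt casts -; coarsening-upward +; rounding low +; clast-supported -; organic content low -
(A) is the only candidate with no mismatches.

A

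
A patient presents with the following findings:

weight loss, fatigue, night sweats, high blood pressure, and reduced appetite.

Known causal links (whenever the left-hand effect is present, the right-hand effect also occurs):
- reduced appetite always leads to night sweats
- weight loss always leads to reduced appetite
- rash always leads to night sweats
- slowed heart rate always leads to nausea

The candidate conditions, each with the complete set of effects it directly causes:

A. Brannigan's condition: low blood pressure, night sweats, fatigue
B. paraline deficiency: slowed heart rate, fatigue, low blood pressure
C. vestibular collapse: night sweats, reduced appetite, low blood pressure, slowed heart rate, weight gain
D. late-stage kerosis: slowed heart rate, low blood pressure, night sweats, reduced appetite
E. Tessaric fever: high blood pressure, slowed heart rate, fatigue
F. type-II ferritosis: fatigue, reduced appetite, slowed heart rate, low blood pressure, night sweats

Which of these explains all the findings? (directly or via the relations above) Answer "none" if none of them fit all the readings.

Per-candidate check:
(A) Brannigan's condition — fails on weight loss, high blood pressure, reduced appetite (predicts low blood pressure, not high blood pressure)
(B) paraline deficiency — fails on weight loss, night sweats, high blood pressure, reduced appetite (predicts low blood pressure, not high blood pressure)
(C) vestibular collapse — weight loss ✗; fatigue ✗; night sweats ✓; high blood pressure ✗; reduced appetite ✓
(D) late-stage kerosis — weight loss ✗; fatigue ✗; night sweats ✓; high blood pressure ✗; reduced appetite ✓
(E) Tessaric fever — weight loss ✗; fatigue ✓; night sweats ✗; high blood pressure ✓; reduced appetite ✗
(F) type-II ferritosis — weight loss ✗; fatigue ✓; night sweats ✓; high blood pressure ✗; reduced appetite ✓
None of the listed candidates fits everything.

none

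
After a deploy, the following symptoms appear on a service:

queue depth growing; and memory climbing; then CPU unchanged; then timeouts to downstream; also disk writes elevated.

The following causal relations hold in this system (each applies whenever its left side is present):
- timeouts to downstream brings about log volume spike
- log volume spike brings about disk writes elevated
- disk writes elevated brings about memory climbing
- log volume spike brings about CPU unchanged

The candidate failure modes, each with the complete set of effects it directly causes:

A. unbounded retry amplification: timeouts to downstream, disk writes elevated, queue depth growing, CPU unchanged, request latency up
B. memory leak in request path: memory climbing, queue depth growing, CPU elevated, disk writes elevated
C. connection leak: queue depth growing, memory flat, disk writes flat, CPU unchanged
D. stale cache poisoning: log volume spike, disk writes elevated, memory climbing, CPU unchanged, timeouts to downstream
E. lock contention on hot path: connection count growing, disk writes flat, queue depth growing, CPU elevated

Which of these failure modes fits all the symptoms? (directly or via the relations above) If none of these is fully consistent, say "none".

A

For each candidate, compare predicted effects to what was observed:
(A) unbounded retry amplification — queue depth growing match; memory climbing match (through disk writes elevated → memory climbing); CPU unchanged match; timeouts to downstream match; disk writes elevated match
(B) memory leak in request path — queue depth growing match; memory climbing match; CPU unchanged miss; timeouts to downstream miss; disk writes elevated match
(C) connection leak — fails on memory climbing, timeouts to downstream, disk writes elevated (predicts memory flat, not memory climbing; predicts disk writes flat, not disk writes elevated)
(D) stale cache poisoning — does not account for queue depth growing
(E) lock contention on hot path — queue depth growing match; memory climbing miss; CPU unchanged miss; timeouts to downstream miss; disk writes elevated miss
Only (A) is consistent with every observation.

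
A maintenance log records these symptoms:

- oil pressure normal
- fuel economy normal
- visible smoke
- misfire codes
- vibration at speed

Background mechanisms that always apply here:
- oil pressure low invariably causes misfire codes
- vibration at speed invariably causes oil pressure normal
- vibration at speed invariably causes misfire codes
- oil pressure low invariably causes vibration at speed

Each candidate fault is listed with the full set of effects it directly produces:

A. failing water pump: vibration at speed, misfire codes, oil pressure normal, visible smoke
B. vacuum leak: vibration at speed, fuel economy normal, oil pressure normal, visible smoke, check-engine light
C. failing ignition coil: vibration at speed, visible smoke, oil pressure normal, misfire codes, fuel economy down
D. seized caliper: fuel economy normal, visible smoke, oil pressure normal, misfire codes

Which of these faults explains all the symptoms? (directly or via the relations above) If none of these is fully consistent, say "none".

Checking each candidate against the observations:
(A) failing water pump — does not account for fuel economy normal
(B) vacuum leak — oil pressure normal match; fuel economy normal match; visible smoke match; misfire codes match (via vibration at speed → misfire codes); vibration at speed match
(C) failing ignition coil — oil pressure normal match; fuel economy normal miss; visible smoke match; misfire codes match; vibration at speed match
(D) seized caliper — does not account for vibration at speed
Only (B) is consistent with every observation.

B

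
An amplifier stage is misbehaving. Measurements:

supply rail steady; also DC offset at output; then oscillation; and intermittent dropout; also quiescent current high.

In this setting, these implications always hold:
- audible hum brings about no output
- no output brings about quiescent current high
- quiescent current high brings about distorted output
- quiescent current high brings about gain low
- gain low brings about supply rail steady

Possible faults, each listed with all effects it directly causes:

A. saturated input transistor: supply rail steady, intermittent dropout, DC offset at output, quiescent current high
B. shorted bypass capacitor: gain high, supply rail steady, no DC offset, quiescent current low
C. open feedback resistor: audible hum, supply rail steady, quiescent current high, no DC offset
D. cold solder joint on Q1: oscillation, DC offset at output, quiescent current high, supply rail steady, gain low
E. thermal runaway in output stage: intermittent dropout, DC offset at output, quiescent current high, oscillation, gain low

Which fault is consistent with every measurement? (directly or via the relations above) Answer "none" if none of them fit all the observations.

Testing each hypothesis:
(A) saturated input transistor — does not account for oscillation
(B) shorted bypass capacitor — fails on DC offset at output, oscillation, intermittent dropout, quiescent current high (predicts no DC offset, not DC offset at output; predicts quiescent current low, not quiescent current high)
(C) open feedback resistor — supply rail steady ✓; DC offset at output ✗; oscillation ✗; intermittent dropout ✗; quiescent current high ✓
(D) cold solder joint on Q1 — supply rail steady ✓; DC offset at output ✓; oscillation ✓; intermittent dropout ✗; quiescent current high ✓
(E) thermal runaway in output stage — supply rail steady ✓ (through gain low → supply rail steady); DC offset at output ✓; oscillation ✓; intermittent dropout ✓; quiescent current high ✓
(E) is the only candidate with no mismatches.

E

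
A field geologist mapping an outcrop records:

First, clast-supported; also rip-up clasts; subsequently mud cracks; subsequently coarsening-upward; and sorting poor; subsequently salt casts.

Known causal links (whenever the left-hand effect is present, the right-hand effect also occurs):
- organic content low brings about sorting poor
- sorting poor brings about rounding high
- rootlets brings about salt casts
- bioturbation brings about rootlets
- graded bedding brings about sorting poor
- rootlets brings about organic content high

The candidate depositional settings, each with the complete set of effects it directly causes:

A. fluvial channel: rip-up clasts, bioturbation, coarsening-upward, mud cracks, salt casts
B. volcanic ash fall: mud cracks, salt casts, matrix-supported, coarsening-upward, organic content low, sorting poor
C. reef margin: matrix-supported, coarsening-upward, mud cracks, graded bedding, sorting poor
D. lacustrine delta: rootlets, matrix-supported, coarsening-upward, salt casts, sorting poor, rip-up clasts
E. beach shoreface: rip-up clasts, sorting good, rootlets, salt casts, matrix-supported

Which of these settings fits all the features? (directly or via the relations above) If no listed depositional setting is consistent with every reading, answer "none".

Testing each hypothesis:
(A) fluvial channel — clast-supported miss; rip-up clasts match; mud cracks match; coarsening-upward match; sorting poor miss; salt casts match
(B) volcanic ash fall — clast-supported miss; rip-up clasts miss; mud cracks match; coarsening-upward match; sorting poor match; salt casts match
(C) reef margin — fails on clast-supported, rip-up clasts, salt casts (predicts matrix-supported, not clast-supported)
(D) lacustrine delta — fails on clast-supported, mud cracks (predicts matrix-supported, not clast-supported)
(E) beach shoreface — clast-supported miss; rip-up clasts match; mud cracks miss; coarsening-upward miss; sorting poor miss; salt casts match
None of the listed candidates fits everything.

none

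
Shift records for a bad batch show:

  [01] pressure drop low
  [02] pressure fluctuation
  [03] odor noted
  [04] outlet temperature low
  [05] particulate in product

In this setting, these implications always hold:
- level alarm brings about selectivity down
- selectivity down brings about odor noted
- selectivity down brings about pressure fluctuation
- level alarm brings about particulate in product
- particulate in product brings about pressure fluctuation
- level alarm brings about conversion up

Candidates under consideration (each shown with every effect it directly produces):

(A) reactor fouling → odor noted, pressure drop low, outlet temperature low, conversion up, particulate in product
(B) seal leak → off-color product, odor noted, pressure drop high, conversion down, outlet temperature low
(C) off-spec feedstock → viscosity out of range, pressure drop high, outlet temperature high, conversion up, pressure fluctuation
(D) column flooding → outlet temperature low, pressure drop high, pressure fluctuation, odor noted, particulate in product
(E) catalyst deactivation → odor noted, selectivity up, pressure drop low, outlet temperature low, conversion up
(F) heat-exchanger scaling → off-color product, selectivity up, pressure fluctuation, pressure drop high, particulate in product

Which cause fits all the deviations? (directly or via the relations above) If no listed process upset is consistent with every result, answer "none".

A

Checking each candidate against the observations:
(A) reactor fouling — accounts for every observation (pressure fluctuation by particulate in product → pressure fluctuation)
(B) seal leak — pressure drop low NO; pressure fluctuation NO; odor noted yes; outlet temperature low yes; particulate in product NO
(C) off-spec feedstock — fails on pressure drop low, odor noted, outlet temperature low, particulate in product (predicts pressure drop high, not pressure drop low; predicts outlet temperature high, not outlet temperature low)
(D) column flooding — fails on pressure drop low (predicts pressure drop high, not pressure drop low)
(E) catalyst deactivation — pressure drop low yes; pressure fluctuation NO; odor noted yes; outlet temperature low yes; particulate in product NO
(F) heat-exchanger scaling — fails on pressure drop low, odor noted, outlet temperature low (predicts pressure drop high, not pressure drop low)
Only (A) is consistent with every observation.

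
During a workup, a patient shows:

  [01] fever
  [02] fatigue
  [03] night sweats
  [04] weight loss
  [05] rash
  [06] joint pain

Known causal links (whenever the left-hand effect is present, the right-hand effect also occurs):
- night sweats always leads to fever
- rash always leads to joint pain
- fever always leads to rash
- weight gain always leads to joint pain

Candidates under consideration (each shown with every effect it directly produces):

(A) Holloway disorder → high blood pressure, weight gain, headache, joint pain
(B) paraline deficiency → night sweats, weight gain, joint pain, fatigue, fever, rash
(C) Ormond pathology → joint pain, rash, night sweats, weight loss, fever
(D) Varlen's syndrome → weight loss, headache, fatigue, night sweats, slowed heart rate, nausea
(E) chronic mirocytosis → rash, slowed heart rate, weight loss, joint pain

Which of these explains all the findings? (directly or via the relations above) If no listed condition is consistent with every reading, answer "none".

Per-candidate check:
(A) Holloway disorder — fails on fever, fatigue, night sweats, weight loss, rash (predicts weight gain, not weight loss)
(B) paraline deficiency — fever match; fatigue match; night sweats match; weight loss miss; rash match; joint pain match
(C) Ormond pathology — does not account for fatigue
(D) Varlen's syndrome — accounts for every observation (fever through night sweats → fever)
(E) chronic mirocytosis — does not account for fever, fatigue, night sweats
(D) is the only candidate with no mismatches.

D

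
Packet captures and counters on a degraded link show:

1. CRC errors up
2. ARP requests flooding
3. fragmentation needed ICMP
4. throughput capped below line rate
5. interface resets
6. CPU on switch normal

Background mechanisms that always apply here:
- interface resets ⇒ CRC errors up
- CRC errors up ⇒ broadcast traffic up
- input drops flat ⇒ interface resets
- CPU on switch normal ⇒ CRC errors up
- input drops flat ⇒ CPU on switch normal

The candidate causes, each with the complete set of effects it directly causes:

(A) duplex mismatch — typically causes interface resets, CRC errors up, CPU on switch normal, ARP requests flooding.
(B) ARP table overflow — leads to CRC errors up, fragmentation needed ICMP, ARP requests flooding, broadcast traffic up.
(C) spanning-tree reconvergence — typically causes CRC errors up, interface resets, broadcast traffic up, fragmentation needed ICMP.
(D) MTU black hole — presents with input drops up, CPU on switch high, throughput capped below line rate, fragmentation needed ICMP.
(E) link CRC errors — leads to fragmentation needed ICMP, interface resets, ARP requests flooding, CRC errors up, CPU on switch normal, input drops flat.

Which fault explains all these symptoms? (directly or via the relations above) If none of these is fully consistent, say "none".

Checking each candidate against the observations:
(A) duplex mismatch — does not account for fragmentation needed ICMP, throughput capped below line rate
(B) ARP table overflow — CRC errors up +; ARP requests flooding +; fragmentation needed ICMP +; throughput capped below line rate -; interface resets -; CPU on switch normal -
(C) spanning-tree reconvergence — CRC errors up +; ARP requests flooding -; fragmentation needed ICMP +; throughput capped below line rate -; interface resets +; CPU on switch normal -
(D) MTU black hole — fails on CRC errors up, ARP requests flooding, interface resets, CPU on switch normal (predicts CPU on switch high, not CPU on switch normal)
(E) link CRC errors — CRC errors up +; ARP requests flooding +; fragmentation needed ICMP +; throughput capped below line rate -; interface resets +; CPU on switch normal +
None of the listed candidates fits everything.

none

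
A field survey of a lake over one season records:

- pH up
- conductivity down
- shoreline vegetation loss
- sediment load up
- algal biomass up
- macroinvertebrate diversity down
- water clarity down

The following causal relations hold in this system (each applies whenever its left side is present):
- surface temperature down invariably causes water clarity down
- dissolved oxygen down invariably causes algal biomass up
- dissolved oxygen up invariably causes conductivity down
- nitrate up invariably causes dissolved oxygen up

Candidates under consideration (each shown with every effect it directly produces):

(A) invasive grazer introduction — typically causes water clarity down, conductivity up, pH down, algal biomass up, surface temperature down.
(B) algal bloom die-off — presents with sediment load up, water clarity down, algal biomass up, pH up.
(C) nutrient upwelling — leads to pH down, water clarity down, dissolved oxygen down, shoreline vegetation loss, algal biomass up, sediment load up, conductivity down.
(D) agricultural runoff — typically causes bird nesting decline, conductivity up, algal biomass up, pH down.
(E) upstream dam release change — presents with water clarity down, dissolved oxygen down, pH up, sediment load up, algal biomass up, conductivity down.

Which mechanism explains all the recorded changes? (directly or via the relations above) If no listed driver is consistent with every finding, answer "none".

none

For each candidate, compare predicted effects to what was observed:
(A) invasive grazer introduction — pH up NO; conductivity down NO; shoreline vegetation loss NO; sediment load up NO; algal biomass up yes; macroinvertebrate diversity down NO; water clarity down yes
(B) algal bloom die-off — does not account for conductivity down, shoreline vegetation loss, macroinvertebrate diversity down
(C) nutrient upwelling — fails on pH up, macroinvertebrate diversity down (predicts pH down, not pH up)
(D) agricultural runoff — pH up NO; conductivity down NO; shoreline vegetation loss NO; sediment load up NO; algal biomass up yes; macroinvertebrate diversity down NO; water clarity down NO
(E) upstream dam release change — pH up yes; conductivity down yes; shoreline vegetation loss NO; sediment load up yes; algal biomass up yes; macroinvertebrate diversity down NO; water clarity down yes
None of the listed candidates fits everything.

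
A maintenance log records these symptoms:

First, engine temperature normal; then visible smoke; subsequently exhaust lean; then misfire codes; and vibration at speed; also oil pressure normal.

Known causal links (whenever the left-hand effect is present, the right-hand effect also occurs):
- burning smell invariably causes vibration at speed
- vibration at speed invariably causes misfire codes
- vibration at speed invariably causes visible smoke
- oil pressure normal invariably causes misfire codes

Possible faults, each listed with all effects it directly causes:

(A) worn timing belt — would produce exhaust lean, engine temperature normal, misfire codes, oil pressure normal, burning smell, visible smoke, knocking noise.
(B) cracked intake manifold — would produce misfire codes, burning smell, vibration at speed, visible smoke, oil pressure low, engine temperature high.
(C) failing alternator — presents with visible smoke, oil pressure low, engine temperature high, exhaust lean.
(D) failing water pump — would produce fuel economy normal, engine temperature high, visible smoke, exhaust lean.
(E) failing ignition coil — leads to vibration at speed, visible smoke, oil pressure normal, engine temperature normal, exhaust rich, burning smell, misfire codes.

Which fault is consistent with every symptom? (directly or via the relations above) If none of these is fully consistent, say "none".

Per-candidate check:
(A) worn timing belt — engine temperature normal match; visible smoke match; exhaust lean match; misfire codes match; vibration at speed match (through burning smell → vibration at speed); oil pressure normal match
(B) cracked intake manifold — engine temperature normal miss; visible smoke match; exhaust lean miss; misfire codes match; vibration at speed match; oil pressure normal miss
(C) failing alternator — engine temperature normal miss; visible smoke match; exhaust lean match; misfire codes miss; vibration at speed miss; oil pressure normal miss
(D) failing water pump — fails on engine temperature normal, misfire codes, vibration at speed, oil pressure normal (predicts engine temperature high, not engine temperature normal)
(E) failing ignition coil — engine temperature normal match; visible smoke match; exhaust lean miss; misfire codes match; vibration at speed match; oil pressure normal match
(A) is the only candidate with no mismatches.

A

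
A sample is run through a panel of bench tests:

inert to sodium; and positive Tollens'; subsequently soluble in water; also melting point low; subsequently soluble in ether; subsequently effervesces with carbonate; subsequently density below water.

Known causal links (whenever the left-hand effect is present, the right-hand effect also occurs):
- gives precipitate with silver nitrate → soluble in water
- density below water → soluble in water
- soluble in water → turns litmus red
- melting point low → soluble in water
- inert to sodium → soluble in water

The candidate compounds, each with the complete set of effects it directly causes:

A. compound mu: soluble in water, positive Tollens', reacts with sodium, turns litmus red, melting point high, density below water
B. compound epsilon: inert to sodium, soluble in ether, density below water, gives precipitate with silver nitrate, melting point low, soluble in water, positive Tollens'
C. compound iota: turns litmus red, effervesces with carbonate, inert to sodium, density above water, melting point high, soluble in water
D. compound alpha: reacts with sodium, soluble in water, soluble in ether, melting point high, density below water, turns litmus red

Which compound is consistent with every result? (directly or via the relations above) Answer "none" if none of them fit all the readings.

For each candidate, compare predicted effects to what was observed:
(A) compound mu — fails on inert to sodium, melting point low, soluble in ether, effervesces with carbonate (predicts reacts with sodium, not inert to sodium; predicts melting point high, not melting point low)
(B) compound epsilon — does not account for effervesces with carbonate
(C) compound iota — fails on positive Tollens', melting point low, soluble in ether, density below water (predicts melting point high, not melting point low; predicts density above water, not density below water)
(D) compound alpha — inert to sodium NO; positive Tollens' NO; soluble in water yes; melting point low NO; soluble in ether yes; effervesces with carbonate NO; density below water yes
No candidate is consistent with all observations.

none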